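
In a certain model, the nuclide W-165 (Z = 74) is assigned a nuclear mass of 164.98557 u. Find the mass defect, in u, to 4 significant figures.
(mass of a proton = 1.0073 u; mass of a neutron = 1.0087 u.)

Σm = 74·m_p + 91·m_n = 74.5402 + 91.7917 = 166.3319 u
The mass defect is 166.3319 − 164.98557 = 1.34633 u.

1.346 u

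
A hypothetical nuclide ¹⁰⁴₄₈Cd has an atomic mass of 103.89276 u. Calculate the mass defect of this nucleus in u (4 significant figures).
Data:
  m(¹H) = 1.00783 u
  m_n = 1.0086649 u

0.9683 u

Z = 48, so N = A − Z = 104 − 48 = 56.
Σm = 48·m(¹H) + 56·m_n = 48.37584 + 56.4852344 = 104.8610744 u
The mass defect is 104.8610744 − 103.89276 = 0.9683144 u.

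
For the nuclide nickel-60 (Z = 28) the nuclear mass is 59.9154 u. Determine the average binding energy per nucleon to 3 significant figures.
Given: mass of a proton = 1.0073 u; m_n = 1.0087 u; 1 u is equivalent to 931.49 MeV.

8.81 MeV/nucleon

Mass of separated nucleons = 28(1.0073) + 32(1.0087) = 28.2044 + 32.2784 = 60.4828 u
The mass defect is 60.4828 − 59.9154 = 0.5674 u.
E_B = 0.5674 × 931.49 = 528.527 MeV
Per nucleon: 528.527 / 60 = 8.809 MeV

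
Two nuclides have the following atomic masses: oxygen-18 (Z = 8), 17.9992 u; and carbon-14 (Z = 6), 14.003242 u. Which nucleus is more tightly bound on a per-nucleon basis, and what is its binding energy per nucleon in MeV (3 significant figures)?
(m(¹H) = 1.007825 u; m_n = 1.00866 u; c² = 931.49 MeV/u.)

oxygen-18; 7.76 MeV/nucleon

oxygen-18: Σm = 8(1.007825) + 10(1.00866) = 18.149200 u; Δm = 0.150000 u; E_B = 139.72 MeV; E_B/A = 7.762 MeV
carbon-14: Σm = 6(1.007825) + 8(1.00866) = 14.116230 u; Δm = 0.112988 u; E_B = 105.25 MeV; E_B/A = 7.518 MeV
oxygen-18 has the higher binding energy per nucleon, so it is the more tightly bound nucleus.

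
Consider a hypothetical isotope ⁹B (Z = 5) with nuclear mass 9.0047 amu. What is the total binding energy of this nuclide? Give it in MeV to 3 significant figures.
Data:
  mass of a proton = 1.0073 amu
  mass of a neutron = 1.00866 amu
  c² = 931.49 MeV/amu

61.9 MeV

With 5 protons and 4 neutrons (A = 9):
Σm = 5·m_p + 4·m_n = 5.0365 + 4.03464 = 9.07114 amu
Δm = 9.07114 − 9.0047 = 0.06644 amu
Binding energy = Δm·c² = 0.06644 × 931.49 MeV/amu = 61.8882 MeV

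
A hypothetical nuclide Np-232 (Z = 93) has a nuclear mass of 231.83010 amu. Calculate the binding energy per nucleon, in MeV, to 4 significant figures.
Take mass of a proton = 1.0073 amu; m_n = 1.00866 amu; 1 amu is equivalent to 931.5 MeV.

8.241 MeV/nucleon

With 93 protons and 139 neutrons (A = 232):
Total constituent mass: 93 × 1.0073 + 139 × 1.00866 = 233.88264 amu
Mass defect Δm = 233.88264 − 231.83010 = 2.05254 amu
Binding energy = Δm·c² = 2.05254 × 931.5 MeV/amu = 1911.94 MeV
Dividing by A = 232 gives 8.241 MeV per nucleon.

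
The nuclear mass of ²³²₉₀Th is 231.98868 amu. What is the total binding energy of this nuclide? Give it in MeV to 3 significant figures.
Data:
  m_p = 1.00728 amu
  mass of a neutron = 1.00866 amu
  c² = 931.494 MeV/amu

1770 MeV

The nucleus contains 90 protons and 232 − 90 = 142 neutrons.
Mass of separated nucleons = 90(1.00728) + 142(1.00866) = 90.65520 + 143.22972 = 233.88492 amu
Δm = 233.88492 − 231.98868 = 1.89624 amu
Converting to energy: 1.89624 amu × 931.494 MeV/amu = 1766.34 MeV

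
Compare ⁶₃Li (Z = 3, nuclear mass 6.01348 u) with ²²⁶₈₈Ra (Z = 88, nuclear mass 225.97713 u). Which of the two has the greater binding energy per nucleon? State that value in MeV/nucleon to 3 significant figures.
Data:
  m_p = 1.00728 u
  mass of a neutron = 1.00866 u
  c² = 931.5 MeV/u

²²⁶₈₈Ra; 7.66 MeV/nucleon

⁶₃Li: Σm = 3(1.00728) + 3(1.00866) = 6.04782 u; Δm = 0.03434 u; E_B = 31.988 MeV; E_B/A = 5.331 MeV
²²⁶₈₈Ra: Σm = 88(1.00728) + 138(1.00866) = 227.83572 u; Δm = 1.85859 u; E_B = 1731.3 MeV; E_B/A = 7.661 MeV
²²⁶₈₈Ra has the higher binding energy per nucleon, so it is the more tightly bound nucleus.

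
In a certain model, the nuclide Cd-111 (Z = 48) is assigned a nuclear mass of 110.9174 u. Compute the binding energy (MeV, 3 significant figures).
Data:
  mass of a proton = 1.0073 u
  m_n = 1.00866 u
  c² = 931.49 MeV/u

With 48 protons and 63 neutrons (A = 111):
Mass of separated nucleons = 48(1.0073) + 63(1.00866) = 48.3504 + 63.54558 = 111.89598 u
Mass defect Δm = 111.89598 − 110.9174 = 0.97858 u
Binding energy = Δm·c² = 0.97858 × 931.49 MeV/u = 911.537 MeV

912 MeV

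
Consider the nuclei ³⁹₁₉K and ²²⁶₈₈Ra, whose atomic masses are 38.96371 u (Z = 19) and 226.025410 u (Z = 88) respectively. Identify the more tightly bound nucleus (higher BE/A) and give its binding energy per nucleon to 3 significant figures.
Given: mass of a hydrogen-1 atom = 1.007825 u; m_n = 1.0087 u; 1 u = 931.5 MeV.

³⁹₁₉K; 8.57 MeV/nucleon

³⁹₁₉K: Σm = 19(1.007825) + 20(1.0087) = 39.322675 u; Δm = 0.358965 u; E_B = 334.38 MeV; E_B/A = 8.574 MeV
²²⁶₈₈Ra: Σm = 88(1.007825) + 138(1.0087) = 227.889200 u; Δm = 1.863790 u; E_B = 1736.1 MeV; E_B/A = 7.682 MeV
³⁹₁₉K has the higher binding energy per nucleon, so it is the more tightly bound nucleus.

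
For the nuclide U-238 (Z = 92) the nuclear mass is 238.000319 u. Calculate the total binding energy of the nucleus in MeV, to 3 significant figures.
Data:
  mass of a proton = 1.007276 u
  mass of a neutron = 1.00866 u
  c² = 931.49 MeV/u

Total constituent mass: 92 × 1.007276 + 146 × 1.00866 = 239.933752 u
Δm = 239.933752 − 238.000319 = 1.933433 u
Converting to energy: 1.933433 u × 931.49 MeV/u = 1800.97 MeV

1800 MeV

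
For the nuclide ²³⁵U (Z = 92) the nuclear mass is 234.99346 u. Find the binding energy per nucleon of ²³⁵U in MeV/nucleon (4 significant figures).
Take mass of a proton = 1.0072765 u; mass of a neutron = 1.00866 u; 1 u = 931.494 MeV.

7.588 MeV/nucleon

Σm = 92·m_p + 143·m_n = 92.6694380 + 144.23838 = 236.9078180 u
Δm = 236.9078180 − 234.99346 = 1.9143580 u
E_B = 1.9143580 × 931.494 = 1783.21 MeV
BE/A = 1783.21 MeV / 235 = 7.588 MeV/nucleon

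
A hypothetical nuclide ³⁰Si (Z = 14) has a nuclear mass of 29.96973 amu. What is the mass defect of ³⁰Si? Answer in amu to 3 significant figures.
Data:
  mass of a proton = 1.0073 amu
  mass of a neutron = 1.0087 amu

Total constituent mass: 14 × 1.0073 + 16 × 1.0087 = 30.2414 amu
Δm = 30.2414 − 29.96973 = 0.27167 amu

0.272 amu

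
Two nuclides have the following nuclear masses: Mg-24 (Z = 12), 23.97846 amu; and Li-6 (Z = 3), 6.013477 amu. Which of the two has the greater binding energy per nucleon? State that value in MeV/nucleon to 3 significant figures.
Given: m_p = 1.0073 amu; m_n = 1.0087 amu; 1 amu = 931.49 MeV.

Mg-24: Σm = 12(1.0073) + 12(1.0087) = 24.1920 amu; Δm = 0.21354 amu; E_B = 198.91 MeV; E_B/A = 8.288 MeV
Li-6: Σm = 3(1.0073) + 3(1.0087) = 6.0480 amu; Δm = 0.034523 amu; E_B = 32.158 MeV; E_B/A = 5.360 MeV
Mg-24 has the higher binding energy per nucleon, so it is the more tightly bound nucleus.

Mg-24; 8.29 MeV/nucleon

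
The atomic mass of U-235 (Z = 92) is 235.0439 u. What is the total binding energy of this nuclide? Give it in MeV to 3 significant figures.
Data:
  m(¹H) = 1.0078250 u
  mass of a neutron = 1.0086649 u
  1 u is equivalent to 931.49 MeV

1780 MeV

Z = 92, so N = A − Z = 235 − 92 = 143.
Σm = 92·m(¹H) + 143·m_n = 92.7199000 + 144.2390807 = 236.9589807 u
Mass defect Δm = 236.9589807 − 235.0439 = 1.9150807 u
E_B = 1.9150807 × 931.49 = 1783.88 MeV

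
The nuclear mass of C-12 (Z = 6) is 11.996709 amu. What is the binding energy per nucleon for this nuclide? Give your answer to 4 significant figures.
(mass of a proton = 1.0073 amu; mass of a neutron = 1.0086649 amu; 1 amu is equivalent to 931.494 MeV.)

7.691 MeV/nucleon

Σm = 6·m_p + 6·m_n = 6.0438 + 6.0519894 = 12.0957894 amu
Mass defect Δm = 12.0957894 − 11.996709 = 0.0990804 amu
Binding energy = Δm·c² = 0.0990804 × 931.494 MeV/amu = 92.2928 MeV
Dividing by A = 12 gives 7.691 MeV per nucleon.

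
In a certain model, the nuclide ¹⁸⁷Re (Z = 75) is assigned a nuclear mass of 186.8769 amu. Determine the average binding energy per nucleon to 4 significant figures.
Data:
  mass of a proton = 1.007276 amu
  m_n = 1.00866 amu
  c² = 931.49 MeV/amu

8.163 MeV/nucleon

The nucleus contains 75 protons and 187 − 75 = 112 neutrons.
Total constituent mass: 75 × 1.007276 + 112 × 1.00866 = 188.515620 amu
Mass defect Δm = 188.515620 − 186.8769 = 1.638720 amu
Converting to energy: 1.638720 amu × 931.49 MeV/amu = 1526.45 MeV
Dividing by A = 187 gives 8.163 MeV per nucleon.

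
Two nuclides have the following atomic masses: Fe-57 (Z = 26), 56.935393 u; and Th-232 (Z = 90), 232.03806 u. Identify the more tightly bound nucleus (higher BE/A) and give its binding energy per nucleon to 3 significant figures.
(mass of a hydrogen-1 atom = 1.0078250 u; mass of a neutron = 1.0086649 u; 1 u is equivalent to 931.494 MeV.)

Fe-57; 8.77 MeV/nucleon

Fe-57: Σm = 26(1.0078250) + 31(1.0086649) = 57.4720619 u; Δm = 0.5366689 u; E_B = 499.90 MeV; E_B/A = 8.770 MeV
Th-232: Σm = 90(1.0078250) + 142(1.0086649) = 233.9346658 u; Δm = 1.8966058 u; E_B = 1766.677 MeV; E_B/A = 7.61499 MeV
Fe-57 has the higher binding energy per nucleon, so it is the more tightly bound nucleus.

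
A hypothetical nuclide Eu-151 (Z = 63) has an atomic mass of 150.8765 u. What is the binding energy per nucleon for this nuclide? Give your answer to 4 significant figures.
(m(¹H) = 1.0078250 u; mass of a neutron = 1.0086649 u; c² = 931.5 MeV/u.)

8.507 MeV/nucleon

The nucleus contains 63 protons and 151 − 63 = 88 neutrons.
Total constituent mass: 63 × 1.0078250 + 88 × 1.0086649 = 152.2554862 u
Mass defect Δm = 152.2554862 − 150.8765 = 1.3789862 u
E_B = 1.3789862 × 931.5 = 1284.53 MeV
BE/A = 1284.53 MeV / 151 = 8.507 MeV/nucleon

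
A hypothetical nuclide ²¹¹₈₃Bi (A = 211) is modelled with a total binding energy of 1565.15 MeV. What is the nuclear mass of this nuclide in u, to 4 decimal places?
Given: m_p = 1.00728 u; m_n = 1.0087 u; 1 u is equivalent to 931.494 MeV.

211.0376 u

Mass defect = 1565.15 MeV / (931.494 MeV/u) = 1.680258 u
Constituent mass = 83(1.00728) + 128(1.0087) = 212.71784 u
Nuclear mass = 212.71784 − 1.680258 = 211.037582 u ≈ 211.0376 u (to 4 decimal places)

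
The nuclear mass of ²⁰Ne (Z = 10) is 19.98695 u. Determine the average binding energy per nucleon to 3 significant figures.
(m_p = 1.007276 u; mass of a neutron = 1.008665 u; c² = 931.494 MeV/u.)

8.03 MeV/nucleon

The nucleus contains 10 protons and 20 − 10 = 10 neutrons.
Total constituent mass: 10 × 1.007276 + 10 × 1.008665 = 20.159410 u
Mass defect Δm = 20.159410 − 19.98695 = 0.172460 u
E_B = 0.172460 × 931.494 = 160.645 MeV
Dividing by A = 20 gives 8.032 MeV per nucleon.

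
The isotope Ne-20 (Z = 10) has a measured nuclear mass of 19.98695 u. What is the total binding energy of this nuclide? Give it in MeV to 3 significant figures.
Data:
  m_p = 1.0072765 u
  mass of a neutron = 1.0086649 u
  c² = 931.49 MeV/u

161 MeV

Z = 10, so N = A − Z = 20 − 10 = 10.
Total constituent mass: 10 × 1.0072765 + 10 × 1.0086649 = 20.1594140 u
The mass defect is 20.1594140 − 19.98695 = 0.1724640 u.
Converting to energy: 0.1724640 u × 931.49 MeV/u = 160.648 MeV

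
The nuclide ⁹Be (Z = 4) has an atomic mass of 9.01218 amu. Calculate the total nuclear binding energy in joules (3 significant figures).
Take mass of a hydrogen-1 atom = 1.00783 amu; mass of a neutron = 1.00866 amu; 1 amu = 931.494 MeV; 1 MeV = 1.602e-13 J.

Z = 4, so N = A − Z = 9 − 4 = 5.
Total constituent mass: 4 × 1.00783 + 5 × 1.00866 = 9.07462 amu
Δm = 9.07462 − 9.01218 = 0.06244 amu
Binding energy = Δm·c² = 0.06244 × 931.494 MeV/amu = 58.1625 MeV
In joules: 58.1625 MeV × 1.602e-13 J/MeV = 9.3176e-12 J

9.32e-12 J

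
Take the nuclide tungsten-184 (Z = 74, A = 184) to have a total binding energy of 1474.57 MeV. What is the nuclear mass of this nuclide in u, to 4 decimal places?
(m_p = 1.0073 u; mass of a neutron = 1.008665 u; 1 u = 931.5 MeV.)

183.9103 u

Mass defect = 1474.57 MeV / (931.5 MeV/u) = 1.583006 u
Constituent mass = 74(1.0073) + 110(1.008665) = 185.493350 u
Nuclear mass = 185.493350 − 1.583006 = 183.910344 u ≈ 183.9103 u (to 4 decimal places)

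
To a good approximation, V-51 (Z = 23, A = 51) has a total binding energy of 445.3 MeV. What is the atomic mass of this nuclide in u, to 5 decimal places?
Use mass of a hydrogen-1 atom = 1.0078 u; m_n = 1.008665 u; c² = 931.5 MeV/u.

50.94397 u

Mass defect = 445.3 MeV / (931.5 MeV/u) = 0.4780462 u
Constituent mass = 23(1.0078) + 28(1.008665) = 51.422020 u
Atomic mass = 51.422020 − 0.4780462 = 50.9439738 u ≈ 50.94397 u (to 5 decimal places)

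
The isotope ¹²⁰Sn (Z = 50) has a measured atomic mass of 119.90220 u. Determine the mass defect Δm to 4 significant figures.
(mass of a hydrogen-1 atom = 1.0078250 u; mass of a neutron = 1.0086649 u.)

With 50 protons and 70 neutrons (A = 120):
Mass of separated nucleons = 50(1.0078250) + 70(1.0086649) = 50.3912500 + 70.6065430 = 120.9977930 u
Δm = 120.9977930 − 119.90220 = 1.0955930 u

1.096 u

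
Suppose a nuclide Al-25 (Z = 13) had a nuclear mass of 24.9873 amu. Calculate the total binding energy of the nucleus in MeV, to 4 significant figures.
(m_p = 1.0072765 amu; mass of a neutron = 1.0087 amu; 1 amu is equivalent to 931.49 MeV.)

197.2 MeV

Total constituent mass: 13 × 1.0072765 + 12 × 1.0087 = 25.1989945 amu
Mass defect Δm = 25.1989945 − 24.9873 = 0.2116945 amu
Binding energy = Δm·c² = 0.2116945 × 931.49 MeV/amu = 197.191 MeV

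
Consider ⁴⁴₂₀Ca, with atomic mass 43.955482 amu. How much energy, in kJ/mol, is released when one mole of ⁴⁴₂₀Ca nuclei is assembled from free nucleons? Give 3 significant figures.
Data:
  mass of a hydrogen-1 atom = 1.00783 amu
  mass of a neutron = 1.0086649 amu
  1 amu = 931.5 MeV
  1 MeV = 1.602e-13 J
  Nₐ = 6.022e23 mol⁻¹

3.68e+10 kJ/mol

The nucleus contains 20 protons and 44 − 20 = 24 neutrons.
Σm = 20·m(¹H) + 24·m_n = 20.15660 + 24.2079576 = 44.3645576 amu
The mass defect is 44.3645576 − 43.955482 = 0.4090756 amu.
E_B = 0.4090756 × 931.5 = 381.054 MeV
Per nucleus in joules: 381.054 MeV × 1.602e-13 J/MeV = 6.1045e-11 J
Per mole: 6.1045e-11 J × 6.022e23 mol⁻¹ = 3.6761e+13 J/mol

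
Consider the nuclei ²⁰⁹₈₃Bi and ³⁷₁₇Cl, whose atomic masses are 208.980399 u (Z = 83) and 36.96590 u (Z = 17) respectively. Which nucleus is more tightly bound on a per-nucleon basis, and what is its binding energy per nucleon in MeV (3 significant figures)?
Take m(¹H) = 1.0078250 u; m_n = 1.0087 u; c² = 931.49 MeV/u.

³⁷₁₇Cl; 8.59 MeV/nucleon

²⁰⁹₈₃Bi: Σm = 83(1.0078250) + 126(1.0087) = 210.7456750 u; Δm = 1.7652760 u; E_B = 1644.34 MeV; E_B/A = 7.868 MeV
³⁷₁₇Cl: Σm = 17(1.0078250) + 20(1.0087) = 37.3070250 u; Δm = 0.3411250 u; E_B = 317.75 MeV; E_B/A = 8.588 MeV
³⁷₁₇Cl has the higher binding energy per nucleon, so it is the more tightly bound nucleus.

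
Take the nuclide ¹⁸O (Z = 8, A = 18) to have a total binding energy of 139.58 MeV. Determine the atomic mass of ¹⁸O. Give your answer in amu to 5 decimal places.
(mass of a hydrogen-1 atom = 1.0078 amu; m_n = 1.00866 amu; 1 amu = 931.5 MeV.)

17.99916 amu

Mass defect = 139.58 MeV / (931.5 MeV/amu) = 0.1498443 amu
Constituent mass = 8(1.0078) + 10(1.00866) = 18.14900 amu
Atomic mass = 18.14900 − 0.1498443 = 17.9991557 amu ≈ 17.99916 amu (to 5 decimal places)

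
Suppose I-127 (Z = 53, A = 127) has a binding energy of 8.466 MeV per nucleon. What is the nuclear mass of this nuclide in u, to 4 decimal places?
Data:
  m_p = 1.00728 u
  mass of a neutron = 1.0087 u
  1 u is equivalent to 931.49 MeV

Total binding energy = 127 × 8.466 = 1075.182 MeV
Mass defect = 1075.182 MeV / (931.49 MeV/u) = 1.154260 u
Constituent mass = 53(1.00728) + 74(1.0087) = 128.02964 u
Nuclear mass = 128.02964 − 1.154260 = 126.875380 u ≈ 126.8754 u (to 4 decimal places)

126.8754 u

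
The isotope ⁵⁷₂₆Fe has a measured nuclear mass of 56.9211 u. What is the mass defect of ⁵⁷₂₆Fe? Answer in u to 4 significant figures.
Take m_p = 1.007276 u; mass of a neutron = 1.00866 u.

0.5365 u

Σm = 26·m_p + 31·m_n = 26.189176 + 31.26846 = 57.457636 u
Mass defect Δm = 57.457636 − 56.9211 = 0.536536 u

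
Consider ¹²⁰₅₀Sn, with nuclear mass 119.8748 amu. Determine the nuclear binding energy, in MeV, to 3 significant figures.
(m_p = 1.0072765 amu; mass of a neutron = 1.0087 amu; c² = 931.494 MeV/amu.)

Total constituent mass: 50 × 1.0072765 + 70 × 1.0087 = 120.9728250 amu
The mass defect is 120.9728250 − 119.8748 = 1.0980250 amu.
E_B = 1.0980250 × 931.494 = 1022.80 MeV

1020 MeV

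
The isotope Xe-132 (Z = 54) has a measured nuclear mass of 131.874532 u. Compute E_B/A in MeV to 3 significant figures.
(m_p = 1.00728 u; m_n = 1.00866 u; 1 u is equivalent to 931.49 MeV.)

8.43 MeV/nucleon

The nucleus contains 54 protons and 132 − 54 = 78 neutrons.
Mass of separated nucleons = 54(1.00728) + 78(1.00866) = 54.39312 + 78.67548 = 133.06860 u
Δm = 133.06860 − 131.874532 = 1.194068 u
Converting to energy: 1.194068 u × 931.49 MeV/u = 1112.26 MeV
Per nucleon: 1112.26 / 132 = 8.426 MeV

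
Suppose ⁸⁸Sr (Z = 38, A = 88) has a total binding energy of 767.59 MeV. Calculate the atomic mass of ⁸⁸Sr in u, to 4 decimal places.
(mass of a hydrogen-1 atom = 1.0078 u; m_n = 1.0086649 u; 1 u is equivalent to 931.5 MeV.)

87.9056 u

Mass defect = 767.59 MeV / (931.5 MeV/u) = 0.824037 u
Constituent mass = 38(1.0078) + 50(1.0086649) = 88.7296450 u
Atomic mass = 88.7296450 − 0.824037 = 87.9056080 u ≈ 87.9056 u (to 4 decimal places)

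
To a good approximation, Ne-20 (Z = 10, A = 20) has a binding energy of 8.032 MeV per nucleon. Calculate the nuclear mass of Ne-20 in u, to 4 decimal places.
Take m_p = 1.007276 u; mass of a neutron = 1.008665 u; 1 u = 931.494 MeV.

19.9870 u

Total binding energy = 20 × 8.032 = 160.640 MeV
Mass defect = 160.640 MeV / (931.494 MeV/u) = 0.172454 u
Constituent mass = 10(1.007276) + 10(1.008665) = 20.159410 u
Nuclear mass = 20.159410 − 0.172454 = 19.986956 u ≈ 19.9870 u (to 4 decimal places)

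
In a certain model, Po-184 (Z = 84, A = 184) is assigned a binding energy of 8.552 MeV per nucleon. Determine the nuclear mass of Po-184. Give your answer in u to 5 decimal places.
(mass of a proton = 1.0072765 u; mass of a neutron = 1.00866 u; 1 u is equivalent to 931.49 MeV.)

183.78792 u

Total binding energy = 184 × 8.552 = 1573.568 MeV
Mass defect = 1573.568 MeV / (931.49 MeV/u) = 1.6893021 u
Constituent mass = 84(1.0072765) + 100(1.00866) = 185.4772260 u
Nuclear mass = 185.4772260 − 1.6893021 = 183.7879239 u ≈ 183.78792 u (to 5 decimal places)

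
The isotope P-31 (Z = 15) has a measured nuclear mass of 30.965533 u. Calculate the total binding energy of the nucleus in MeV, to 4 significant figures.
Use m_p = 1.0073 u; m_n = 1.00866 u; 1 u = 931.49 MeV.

Mass of separated nucleons = 15(1.0073) + 16(1.00866) = 15.1095 + 16.13856 = 31.24806 u
Mass defect Δm = 31.24806 − 30.965533 = 0.282527 u
Converting to energy: 0.282527 u × 931.49 MeV/u = 263.171 MeV

263.2 MeV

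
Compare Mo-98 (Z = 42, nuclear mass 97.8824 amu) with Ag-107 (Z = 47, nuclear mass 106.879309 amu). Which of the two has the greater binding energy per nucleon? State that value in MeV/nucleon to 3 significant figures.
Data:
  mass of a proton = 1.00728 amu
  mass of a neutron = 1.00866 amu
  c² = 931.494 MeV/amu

Mo-98: Σm = 42(1.00728) + 56(1.00866) = 98.79072 amu; Δm = 0.90832 amu; E_B = 846.09 MeV; E_B/A = 8.634 MeV
Ag-107: Σm = 47(1.00728) + 60(1.00866) = 107.86176 amu; Δm = 0.982451 amu; E_B = 915.15 MeV; E_B/A = 8.553 MeV
Mo-98 has the higher binding energy per nucleon, so it is the more tightly bound nucleus.

Mo-98; 8.63 MeV/nucleon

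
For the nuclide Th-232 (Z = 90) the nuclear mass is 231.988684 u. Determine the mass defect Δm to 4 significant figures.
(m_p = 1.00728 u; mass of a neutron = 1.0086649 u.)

1.897 u

Σm = 90·m_p + 142·m_n = 90.65520 + 143.2304158 = 233.8856158 u
Mass defect Δm = 233.8856158 − 231.988684 = 1.8969318 u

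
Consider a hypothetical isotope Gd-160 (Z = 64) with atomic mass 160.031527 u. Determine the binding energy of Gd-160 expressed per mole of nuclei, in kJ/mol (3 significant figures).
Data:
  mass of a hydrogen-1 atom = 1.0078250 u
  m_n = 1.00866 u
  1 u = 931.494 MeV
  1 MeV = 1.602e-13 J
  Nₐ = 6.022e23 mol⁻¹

The nucleus contains 64 protons and 160 − 64 = 96 neutrons.
Mass of separated nucleons = 64(1.0078250) + 96(1.00866) = 64.5008000 + 96.83136 = 161.3321600 u
Δm = 161.3321600 − 160.031527 = 1.3006330 u
Binding energy = Δm·c² = 1.3006330 × 931.494 MeV/u = 1211.53 MeV
Per nucleus in joules: 1211.53 MeV × 1.602e-13 J/MeV = 1.9409e-10 J
Per mole: 1.9409e-10 J × 6.022e23 mol⁻¹ = 1.1688e+14 J/mol

1.17e+11 kJ/mol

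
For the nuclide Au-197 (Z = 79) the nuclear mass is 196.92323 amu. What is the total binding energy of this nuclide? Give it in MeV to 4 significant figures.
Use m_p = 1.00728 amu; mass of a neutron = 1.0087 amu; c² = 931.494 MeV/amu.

1564 MeV

With 79 protons and 118 neutrons (A = 197):
Total constituent mass: 79 × 1.00728 + 118 × 1.0087 = 198.60172 amu
Δm = 198.60172 − 196.92323 = 1.67849 amu
Converting to energy: 1.67849 amu × 931.494 MeV/amu = 1563.50 MeV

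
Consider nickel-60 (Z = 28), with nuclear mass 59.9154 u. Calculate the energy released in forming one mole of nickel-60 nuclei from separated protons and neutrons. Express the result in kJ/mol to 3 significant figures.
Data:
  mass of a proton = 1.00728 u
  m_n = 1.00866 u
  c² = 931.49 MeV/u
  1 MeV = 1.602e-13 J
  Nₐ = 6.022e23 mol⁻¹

Total constituent mass: 28 × 1.00728 + 32 × 1.00866 = 60.48096 u
Δm = 60.48096 − 59.9154 = 0.56556 u
Converting to energy: 0.56556 u × 931.49 MeV/u = 526.813 MeV
Per nucleus in joules: 526.813 MeV × 1.602e-13 J/MeV = 8.4395e-11 J
Per mole: 8.4395e-11 J × 6.022e23 mol⁻¹ = 5.0823e+13 J/mol

5.08e+10 kJ/mol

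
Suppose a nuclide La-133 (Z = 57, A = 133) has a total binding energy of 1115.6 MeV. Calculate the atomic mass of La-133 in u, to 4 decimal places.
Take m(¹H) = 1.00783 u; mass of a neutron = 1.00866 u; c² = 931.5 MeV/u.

Mass defect = 1115.6 MeV / (931.5 MeV/u) = 1.197638 u
Constituent mass = 57(1.00783) + 76(1.00866) = 134.10447 u
Atomic mass = 134.10447 − 1.197638 = 132.906832 u ≈ 132.9068 u (to 4 decimal places)

132.9068 u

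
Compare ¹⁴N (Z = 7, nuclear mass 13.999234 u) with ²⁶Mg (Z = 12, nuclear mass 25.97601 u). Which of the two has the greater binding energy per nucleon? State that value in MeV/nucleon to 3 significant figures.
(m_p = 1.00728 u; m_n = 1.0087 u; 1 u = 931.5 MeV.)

¹⁴N: Σm = 7(1.00728) + 7(1.0087) = 14.11186 u; Δm = 0.112626 u; E_B = 104.91 MeV; E_B/A = 7.494 MeV
²⁶Mg: Σm = 12(1.00728) + 14(1.0087) = 26.20916 u; Δm = 0.23315 u; E_B = 217.18 MeV; E_B/A = 8.353 MeV
²⁶Mg has the higher binding energy per nucleon, so it is the more tightly bound nucleus.

²⁶Mg; 8.35 MeV/nucleon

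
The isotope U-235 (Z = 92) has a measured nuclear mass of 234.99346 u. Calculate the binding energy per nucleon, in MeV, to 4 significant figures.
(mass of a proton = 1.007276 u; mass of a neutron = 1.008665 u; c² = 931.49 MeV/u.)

7.591 MeV/nucleon

With 92 protons and 143 neutrons (A = 235):
Mass of separated nucleons = 92(1.007276) + 143(1.008665) = 92.669392 + 144.239095 = 236.908487 u
The mass defect is 236.908487 − 234.99346 = 1.915027 u.
Converting to energy: 1.915027 u × 931.49 MeV/u = 1783.83 MeV
Per nucleon: 1783.83 / 235 = 7.591 MeV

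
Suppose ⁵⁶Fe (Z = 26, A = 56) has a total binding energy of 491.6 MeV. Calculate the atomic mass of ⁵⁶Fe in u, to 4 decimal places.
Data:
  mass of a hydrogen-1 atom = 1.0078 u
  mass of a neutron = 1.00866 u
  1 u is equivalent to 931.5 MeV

55.9348 u

Mass defect = 491.6 MeV / (931.5 MeV/u) = 0.527751 u
Constituent mass = 26(1.0078) + 30(1.00866) = 56.46260 u
Atomic mass = 56.46260 − 0.527751 = 55.934849 u ≈ 55.9348 u (to 4 decimal places)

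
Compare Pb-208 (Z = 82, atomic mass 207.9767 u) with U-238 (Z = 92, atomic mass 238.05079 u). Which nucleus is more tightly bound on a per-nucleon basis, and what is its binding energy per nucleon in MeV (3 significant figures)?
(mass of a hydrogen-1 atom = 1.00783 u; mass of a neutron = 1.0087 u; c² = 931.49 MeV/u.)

Pb-208: Σm = 82(1.00783) + 126(1.0087) = 209.73826 u; Δm = 1.76156 u; E_B = 1640.9 MeV; E_B/A = 7.889 MeV
U-238: Σm = 92(1.00783) + 146(1.0087) = 239.99056 u; Δm = 1.93977 u; E_B = 1806.9 MeV; E_B/A = 7.592 MeV
Pb-208 has the higher binding energy per nucleon, so it is the more tightly bound nucleus.

Pb-208; 7.89 MeV/nucleon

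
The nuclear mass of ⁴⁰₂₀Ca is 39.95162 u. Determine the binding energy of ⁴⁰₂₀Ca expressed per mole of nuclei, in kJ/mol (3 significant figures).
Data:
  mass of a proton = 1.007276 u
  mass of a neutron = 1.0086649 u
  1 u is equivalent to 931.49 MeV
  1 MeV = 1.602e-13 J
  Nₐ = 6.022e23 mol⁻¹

With 20 protons and 20 neutrons (A = 40):
Total constituent mass: 20 × 1.007276 + 20 × 1.0086649 = 40.3188180 u
Δm = 40.3188180 − 39.95162 = 0.3671980 u
E_B = 0.3671980 × 931.49 = 342.041 MeV
Per nucleus in joules: 342.041 MeV × 1.602e-13 J/MeV = 5.4795e-11 J
Per mole: 5.4795e-11 J × 6.022e23 mol⁻¹ = 3.2998e+13 J/mol

3.30e+10 kJ/mol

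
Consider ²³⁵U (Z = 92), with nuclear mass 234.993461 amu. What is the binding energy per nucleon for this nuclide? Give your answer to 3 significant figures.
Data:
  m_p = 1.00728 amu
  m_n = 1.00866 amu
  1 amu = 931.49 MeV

7.59 MeV/nucleon

Σm = 92·m_p + 143·m_n = 92.66976 + 144.23838 = 236.90814 amu
Mass defect Δm = 236.90814 − 234.993461 = 1.914679 amu
Converting to energy: 1.914679 amu × 931.49 MeV/amu = 1783.50 MeV
Dividing by A = 235 gives 7.589 MeV per nucleon.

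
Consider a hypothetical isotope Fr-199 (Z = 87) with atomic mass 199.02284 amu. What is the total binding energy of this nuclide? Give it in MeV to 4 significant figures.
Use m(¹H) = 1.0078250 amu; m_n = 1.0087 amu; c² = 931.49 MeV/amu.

The nucleus contains 87 protons and 199 − 87 = 112 neutrons.
Σm = 87·m(¹H) + 112·m_n = 87.6807750 + 112.9744 = 200.6551750 amu
Δm = 200.6551750 − 199.02284 = 1.6323350 amu
Converting to energy: 1.6323350 amu × 931.49 MeV/amu = 1520.50 MeV

1521 MeV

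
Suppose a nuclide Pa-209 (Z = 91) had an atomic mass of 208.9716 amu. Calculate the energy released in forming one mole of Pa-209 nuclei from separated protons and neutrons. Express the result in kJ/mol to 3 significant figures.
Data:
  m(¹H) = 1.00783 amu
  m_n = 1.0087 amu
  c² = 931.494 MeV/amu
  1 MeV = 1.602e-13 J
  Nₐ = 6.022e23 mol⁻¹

1.59e+11 kJ/mol

With 91 protons and 118 neutrons (A = 209):
Total constituent mass: 91 × 1.00783 + 118 × 1.0087 = 210.73913 amu
Δm = 210.73913 − 208.9716 = 1.76753 amu
Converting to energy: 1.76753 amu × 931.494 MeV/amu = 1646.44 MeV
Per nucleus in joules: 1646.44 MeV × 1.602e-13 J/MeV = 2.6376e-10 J
Per mole: 2.6376e-10 J × 6.022e23 mol⁻¹ = 1.5884e+14 J/mol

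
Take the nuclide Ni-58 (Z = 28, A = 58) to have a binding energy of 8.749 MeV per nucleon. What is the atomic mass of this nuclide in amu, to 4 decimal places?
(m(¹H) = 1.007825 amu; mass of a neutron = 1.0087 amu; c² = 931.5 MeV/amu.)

57.9353 amu

Total binding energy = 58 × 8.749 = 507.442 MeV
Mass defect = 507.442 MeV / (931.5 MeV/amu) = 0.544758 amu
Constituent mass = 28(1.007825) + 30(1.0087) = 58.480100 amu
Atomic mass = 58.480100 − 0.544758 = 57.935342 amu ≈ 57.9353 amu (to 4 decimal places)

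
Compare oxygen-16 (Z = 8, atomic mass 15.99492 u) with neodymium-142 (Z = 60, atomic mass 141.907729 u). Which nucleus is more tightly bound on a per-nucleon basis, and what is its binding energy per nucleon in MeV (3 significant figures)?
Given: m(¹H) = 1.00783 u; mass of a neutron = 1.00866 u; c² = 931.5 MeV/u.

neodymium-142; 8.35 MeV/nucleon

oxygen-16: Σm = 8(1.00783) + 8(1.00866) = 16.13192 u; Δm = 0.13700 u; E_B = 127.62 MeV; E_B/A = 7.976 MeV
neodymium-142: Σm = 60(1.00783) + 82(1.00866) = 143.17992 u; Δm = 1.272191 u; E_B = 1185.0 MeV; E_B/A = 8.345 MeV
neodymium-142 has the higher binding energy per nucleon, so it is the more tightly bound nucleus.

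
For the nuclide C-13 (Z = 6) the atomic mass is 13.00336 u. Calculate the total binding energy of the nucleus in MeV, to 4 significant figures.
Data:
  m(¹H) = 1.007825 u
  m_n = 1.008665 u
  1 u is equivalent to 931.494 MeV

97.10 MeV

Total constituent mass: 6 × 1.007825 + 7 × 1.008665 = 13.107605 u
The mass defect is 13.107605 − 13.00336 = 0.104245 u.
Binding energy = Δm·c² = 0.104245 × 931.494 MeV/u = 97.1036 MeV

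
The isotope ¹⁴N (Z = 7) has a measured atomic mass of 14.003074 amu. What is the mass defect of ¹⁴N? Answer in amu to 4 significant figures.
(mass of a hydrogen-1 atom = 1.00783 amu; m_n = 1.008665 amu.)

Total constituent mass: 7 × 1.00783 + 7 × 1.008665 = 14.115465 amu
Mass defect Δm = 14.115465 − 14.003074 = 0.112391 amu

0.1124 amu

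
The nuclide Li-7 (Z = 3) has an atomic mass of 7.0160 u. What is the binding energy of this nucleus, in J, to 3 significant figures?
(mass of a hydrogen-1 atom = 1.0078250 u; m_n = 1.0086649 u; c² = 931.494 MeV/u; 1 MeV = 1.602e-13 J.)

6.29e-12 J

The nucleus contains 3 protons and 7 − 3 = 4 neutrons.
Mass of separated nucleons = 3(1.0078250) + 4(1.0086649) = 3.0234750 + 4.0346596 = 7.0581346 u
Δm = 7.0581346 − 7.0160 = 0.0421346 u
Binding energy = Δm·c² = 0.0421346 × 931.494 MeV/u = 39.2481 MeV
In joules: 39.2481 MeV × 1.602e-13 J/MeV = 6.2875e-12 J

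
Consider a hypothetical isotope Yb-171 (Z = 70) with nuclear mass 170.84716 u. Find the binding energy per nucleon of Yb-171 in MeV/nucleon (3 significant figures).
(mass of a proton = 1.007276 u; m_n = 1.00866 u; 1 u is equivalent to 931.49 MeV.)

Total constituent mass: 70 × 1.007276 + 101 × 1.00866 = 172.383980 u
Mass defect Δm = 172.383980 − 170.84716 = 1.536820 u
Converting to energy: 1.536820 u × 931.49 MeV/u = 1431.53 MeV
Dividing by A = 171 gives 8.372 MeV per nucleon.

8.37 MeV/nucleon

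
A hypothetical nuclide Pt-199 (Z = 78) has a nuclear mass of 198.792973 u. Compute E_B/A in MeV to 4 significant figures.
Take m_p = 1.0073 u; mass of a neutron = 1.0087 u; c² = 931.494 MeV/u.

8.562 MeV/nucleon

Mass of separated nucleons = 78(1.0073) + 121(1.0087) = 78.5694 + 122.0527 = 200.6221 u
The mass defect is 200.6221 − 198.792973 = 1.829127 u.
E_B = 1.829127 × 931.494 = 1703.82 MeV
Dividing by A = 199 gives 8.562 MeV per nucleon.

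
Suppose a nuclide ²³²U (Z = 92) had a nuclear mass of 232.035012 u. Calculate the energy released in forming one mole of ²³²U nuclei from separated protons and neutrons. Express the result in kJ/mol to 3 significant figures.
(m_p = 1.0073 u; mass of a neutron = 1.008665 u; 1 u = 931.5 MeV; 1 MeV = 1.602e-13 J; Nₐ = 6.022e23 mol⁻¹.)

1.66e+11 kJ/mol

Total constituent mass: 92 × 1.0073 + 140 × 1.008665 = 233.884700 u
The mass defect is 233.884700 − 232.035012 = 1.849688 u.
E_B = 1.849688 × 931.5 = 1722.98 MeV
Per nucleus in joules: 1722.98 MeV × 1.602e-13 J/MeV = 2.7602e-10 J
Per mole: 2.7602e-10 J × 6.022e23 mol⁻¹ = 1.6622e+14 J/mol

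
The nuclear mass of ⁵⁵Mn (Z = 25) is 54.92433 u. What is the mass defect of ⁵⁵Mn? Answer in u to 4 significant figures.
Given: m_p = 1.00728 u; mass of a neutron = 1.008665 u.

Z = 25, so N = A − Z = 55 − 25 = 30.
Σm = 25·m_p + 30·m_n = 25.18200 + 30.259950 = 55.441950 u
The mass defect is 55.441950 − 54.92433 = 0.517620 u.

0.5176 u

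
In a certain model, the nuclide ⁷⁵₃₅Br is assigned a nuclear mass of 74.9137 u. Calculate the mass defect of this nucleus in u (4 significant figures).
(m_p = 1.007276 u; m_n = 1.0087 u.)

Total constituent mass: 35 × 1.007276 + 40 × 1.0087 = 75.602660 u
Δm = 75.602660 − 74.9137 = 0.688960 u

0.6890 u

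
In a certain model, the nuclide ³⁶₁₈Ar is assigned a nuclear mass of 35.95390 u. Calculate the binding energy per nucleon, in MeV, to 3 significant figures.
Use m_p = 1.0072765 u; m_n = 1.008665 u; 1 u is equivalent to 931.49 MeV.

8.62 MeV/nucleon

Total constituent mass: 18 × 1.0072765 + 18 × 1.008665 = 36.2869470 u
Δm = 36.2869470 − 35.95390 = 0.3330470 u
Converting to energy: 0.3330470 u × 931.49 MeV/u = 310.22995 MeV
Per nucleon: 310.22995 / 36 = 8.617 MeV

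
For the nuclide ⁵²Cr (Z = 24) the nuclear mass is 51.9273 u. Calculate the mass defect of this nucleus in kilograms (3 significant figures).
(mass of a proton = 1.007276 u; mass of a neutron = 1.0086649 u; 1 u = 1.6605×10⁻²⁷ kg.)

Σm = 24·m_p + 28·m_n = 24.174624 + 28.2426172 = 52.4172412 u
Mass defect Δm = 52.4172412 − 51.9273 = 0.4899412 u
In SI units: 0.4899412 u × 1.6605×10⁻²⁷ kg/u = 8.1355e-28 kg

8.14e-28 kg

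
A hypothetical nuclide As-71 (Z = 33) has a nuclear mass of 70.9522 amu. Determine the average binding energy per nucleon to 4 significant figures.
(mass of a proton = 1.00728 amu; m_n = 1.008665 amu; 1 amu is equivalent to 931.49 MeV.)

Total constituent mass: 33 × 1.00728 + 38 × 1.008665 = 71.569510 amu
The mass defect is 71.569510 − 70.9522 = 0.617310 amu.
E_B = 0.617310 × 931.49 = 575.018 MeV
BE/A = 575.018 MeV / 71 = 8.099 MeV/nucleon

8.099 MeV/nucleon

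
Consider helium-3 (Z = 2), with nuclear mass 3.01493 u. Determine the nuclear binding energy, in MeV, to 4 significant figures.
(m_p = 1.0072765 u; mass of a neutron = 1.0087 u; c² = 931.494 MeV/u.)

7.753 MeV

Mass of separated nucleons = 2(1.0072765) + 1(1.0087) = 2.0145530 + 1.0087 = 3.0232530 u
Mass defect Δm = 3.0232530 − 3.01493 = 0.0083230 u
E_B = 0.0083230 × 931.494 = 7.75282 MeV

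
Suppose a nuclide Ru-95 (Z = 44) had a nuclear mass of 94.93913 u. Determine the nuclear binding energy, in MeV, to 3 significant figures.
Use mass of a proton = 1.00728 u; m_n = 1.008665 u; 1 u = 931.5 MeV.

767 MeV

With 44 protons and 51 neutrons (A = 95):
Σm = 44·m_p + 51·m_n = 44.32032 + 51.441915 = 95.762235 u
The mass defect is 95.762235 − 94.93913 = 0.823105 u.
Binding energy = Δm·c² = 0.823105 × 931.5 MeV/u = 766.722 MeV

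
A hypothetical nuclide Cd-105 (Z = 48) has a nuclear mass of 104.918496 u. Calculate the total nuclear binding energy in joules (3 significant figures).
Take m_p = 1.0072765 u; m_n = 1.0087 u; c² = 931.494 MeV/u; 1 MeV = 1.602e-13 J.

Z = 48, so N = A − Z = 105 − 48 = 57.
Σm = 48·m_p + 57·m_n = 48.3492720 + 57.4959 = 105.8451720 u
Mass defect Δm = 105.8451720 − 104.918496 = 0.9266760 u
Converting to energy: 0.9266760 u × 931.494 MeV/u = 863.193 MeV
In joules: 863.193 MeV × 1.602e-13 J/MeV = 1.3828e-10 J

1.38e-10 J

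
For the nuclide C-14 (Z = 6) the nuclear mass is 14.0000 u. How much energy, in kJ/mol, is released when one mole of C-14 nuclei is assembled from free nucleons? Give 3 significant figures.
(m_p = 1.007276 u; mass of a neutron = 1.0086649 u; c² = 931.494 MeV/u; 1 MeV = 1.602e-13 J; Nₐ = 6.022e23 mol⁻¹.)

Σm = 6·m_p + 8·m_n = 6.043656 + 8.0693192 = 14.1129752 u
The mass defect is 14.1129752 − 14.0000 = 0.1129752 u.
Binding energy = Δm·c² = 0.1129752 × 931.494 MeV/u = 105.236 MeV
Per nucleus in joules: 105.236 MeV × 1.602e-13 J/MeV = 1.6859e-11 J
Per mole: 1.6859e-11 J × 6.022e23 mol⁻¹ = 1.0152e+13 J/mol

1.02e+10 kJ/mol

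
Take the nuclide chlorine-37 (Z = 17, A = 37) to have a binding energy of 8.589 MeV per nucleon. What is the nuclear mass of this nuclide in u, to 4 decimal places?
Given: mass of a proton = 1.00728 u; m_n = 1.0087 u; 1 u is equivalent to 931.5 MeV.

Total binding energy = 37 × 8.589 = 317.793 MeV
Mass defect = 317.793 MeV / (931.5 MeV/u) = 0.341163 u
Constituent mass = 17(1.00728) + 20(1.0087) = 37.29776 u
Nuclear mass = 37.29776 − 0.341163 = 36.956597 u ≈ 36.9566 u (to 4 decimal places)

36.9566 u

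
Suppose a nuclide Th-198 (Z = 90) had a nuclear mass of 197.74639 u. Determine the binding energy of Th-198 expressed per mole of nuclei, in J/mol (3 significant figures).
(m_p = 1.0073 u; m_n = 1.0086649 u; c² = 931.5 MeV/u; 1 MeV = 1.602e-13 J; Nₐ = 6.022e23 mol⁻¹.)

Total constituent mass: 90 × 1.0073 + 108 × 1.0086649 = 199.5928092 u
Δm = 199.5928092 − 197.74639 = 1.8464192 u
Converting to energy: 1.8464192 u × 931.5 MeV/u = 1719.94 MeV
Per nucleus in joules: 1719.94 MeV × 1.602e-13 J/MeV = 2.7553e-10 J
Per mole: 2.7553e-10 J × 6.022e23 mol⁻¹ = 1.6592e+14 J/mol

1.66e+14 J/mol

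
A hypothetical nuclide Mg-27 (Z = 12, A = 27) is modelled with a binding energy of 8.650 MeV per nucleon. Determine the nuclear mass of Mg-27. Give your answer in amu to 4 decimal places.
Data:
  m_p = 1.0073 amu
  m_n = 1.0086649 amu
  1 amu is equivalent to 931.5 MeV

26.9668 amu

Total binding energy = 27 × 8.650 = 233.550 MeV
Mass defect = 233.550 MeV / (931.5 MeV/amu) = 0.250725 amu
Constituent mass = 12(1.0073) + 15(1.0086649) = 27.2175735 amu
Nuclear mass = 27.2175735 − 0.250725 = 26.9668485 amu ≈ 26.9668 amu (to 4 decimal places)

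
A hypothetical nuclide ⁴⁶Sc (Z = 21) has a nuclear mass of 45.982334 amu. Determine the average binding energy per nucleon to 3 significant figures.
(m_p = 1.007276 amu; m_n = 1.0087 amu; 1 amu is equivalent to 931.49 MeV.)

The nucleus contains 21 protons and 46 − 21 = 25 neutrons.
Σm = 21·m_p + 25·m_n = 21.152796 + 25.2175 = 46.370296 amu
Mass defect Δm = 46.370296 − 45.982334 = 0.387962 amu
Binding energy = Δm·c² = 0.387962 × 931.49 MeV/amu = 361.383 MeV
BE/A = 361.383 MeV / 46 = 7.856 MeV/nucleon

7.86 MeV/nucleon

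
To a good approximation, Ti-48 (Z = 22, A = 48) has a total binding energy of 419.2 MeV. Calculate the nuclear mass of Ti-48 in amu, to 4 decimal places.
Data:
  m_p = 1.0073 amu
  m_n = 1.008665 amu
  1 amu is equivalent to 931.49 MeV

47.9359 amu

Mass defect = 419.2 MeV / (931.49 MeV/amu) = 0.450032 amu
Constituent mass = 22(1.0073) + 26(1.008665) = 48.385890 amu
Nuclear mass = 48.385890 − 0.450032 = 47.935858 amu ≈ 47.9359 amu (to 4 decimal places)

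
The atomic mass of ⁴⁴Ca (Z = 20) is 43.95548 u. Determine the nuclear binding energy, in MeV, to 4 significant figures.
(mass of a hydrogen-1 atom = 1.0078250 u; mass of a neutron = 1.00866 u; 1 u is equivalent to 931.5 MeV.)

Σm = 20·m(¹H) + 24·m_n = 20.1565000 + 24.20784 = 44.3643400 u
Δm = 44.3643400 − 43.95548 = 0.4088600 u
E_B = 0.4088600 × 931.5 = 380.853 MeV

380.9 MeV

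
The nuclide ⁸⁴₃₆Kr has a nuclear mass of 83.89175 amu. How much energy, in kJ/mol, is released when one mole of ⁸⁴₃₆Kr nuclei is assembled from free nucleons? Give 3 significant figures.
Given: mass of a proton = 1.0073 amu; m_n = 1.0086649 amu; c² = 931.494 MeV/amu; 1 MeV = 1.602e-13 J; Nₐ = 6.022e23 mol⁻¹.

With 36 protons and 48 neutrons (A = 84):
Σm = 36·m_p + 48·m_n = 36.2628 + 48.4159152 = 84.6787152 amu
Mass defect Δm = 84.6787152 − 83.89175 = 0.7869652 amu
Binding energy = Δm·c² = 0.7869652 × 931.494 MeV/amu = 733.053 MeV
Per nucleus in joules: 733.053 MeV × 1.602e-13 J/MeV = 1.1744e-10 J
Per mole: 1.1744e-10 J × 6.022e23 mol⁻¹ = 7.0722e+13 J/mol

7.07e+10 kJ/mol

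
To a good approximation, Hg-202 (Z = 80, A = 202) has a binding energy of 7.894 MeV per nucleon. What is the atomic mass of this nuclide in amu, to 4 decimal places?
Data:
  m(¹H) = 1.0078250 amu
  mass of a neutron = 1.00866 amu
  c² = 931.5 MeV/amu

Total binding energy = 202 × 7.894 = 1594.588 MeV
Mass defect = 1594.588 MeV / (931.5 MeV/amu) = 1.711850 amu
Constituent mass = 80(1.0078250) + 122(1.00866) = 203.6825200 amu
Atomic mass = 203.6825200 − 1.711850 = 201.9706700 amu ≈ 201.9707 amu (to 4 decimal places)

201.9707 amu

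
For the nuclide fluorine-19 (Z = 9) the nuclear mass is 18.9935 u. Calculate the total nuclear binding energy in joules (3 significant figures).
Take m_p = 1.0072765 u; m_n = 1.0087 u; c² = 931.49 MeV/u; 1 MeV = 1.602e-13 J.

Z = 9, so N = A − Z = 19 − 9 = 10.
Σm = 9·m_p + 10·m_n = 9.0654885 + 10.0870 = 19.1524885 u
Mass defect Δm = 19.1524885 − 18.9935 = 0.1589885 u
Binding energy = Δm·c² = 0.1589885 × 931.49 MeV/u = 148.096 MeV
In joules: 148.096 MeV × 1.602e-13 J/MeV = 2.3725e-11 J

2.37e-11 J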